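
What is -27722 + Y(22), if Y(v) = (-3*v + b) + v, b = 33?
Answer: -27733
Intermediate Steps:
Y(v) = 33 - 2*v (Y(v) = (-3*v + 33) + v = (33 - 3*v) + v = 33 - 2*v)
-27722 + Y(22) = -27722 + (33 - 2*22) = -27722 + (33 - 44) = -27722 - 11 = -27733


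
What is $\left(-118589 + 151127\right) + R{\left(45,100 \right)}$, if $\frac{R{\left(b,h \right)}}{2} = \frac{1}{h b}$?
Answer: $\frac{73210501}{2250} \approx 32538.0$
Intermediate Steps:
$R{\left(b,h \right)} = \frac{2}{b h}$ ($R{\left(b,h \right)} = \frac{2}{h b} = \frac{2}{b h}$)
$\left(-118589 + 151127\right) + R{\left(45,100 \right)} = \left(-118589 + 151127\right) + \frac{2}{45 \cdot 100} = 32538 + 2 \cdot \frac{1}{45} \cdot \frac{1}{100} = 32538 + \frac{1}{2250} = \frac{73210501}{2250}$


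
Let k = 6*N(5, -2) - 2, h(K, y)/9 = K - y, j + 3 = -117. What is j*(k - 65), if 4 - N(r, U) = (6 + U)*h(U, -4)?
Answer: 57000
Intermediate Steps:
j = -120 (j = -3 - 117 = -120)
h(K, y) = -9*y + 9*K (h(K, y) = 9*(K - y) = -9*y + 9*K)
N(r, U) = 4 - (6 + U)*(36 + 9*U) (N(r, U) = 4 - (6 + U)*(-9*(-4) + 9*U) = 4 - (6 + U)*(36 + 9*U))
k = -410 (k = 6*(-212 - 90*(-2) - 9*(-2)²) - 2 = 6*(-212 + 180 - 9*4) - 2 = 6*(-212 + 180 - 36) - 2 = 6*(-68) - 2 = -408 - 2 = -410)
j*(k - 65) = -120*(-410 - 65) = -120*(-475) = 57000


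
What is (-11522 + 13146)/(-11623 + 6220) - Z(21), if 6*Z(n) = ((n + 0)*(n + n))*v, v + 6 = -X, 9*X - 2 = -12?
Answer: 3881332/5403 ≈ 718.37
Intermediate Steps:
X = -10/9 (X = 2/9 + (⅑)*(-12) = 2/9 - 4/3 = -10/9 ≈ -1.1111)
v = -44/9 (v = -6 - 1*(-10/9) = -6 + 10/9 = -44/9 ≈ -4.8889)
Z(n) = -44*n²/27 (Z(n) = (((n + 0)*(n + n))*(-44/9))/6 = ((n*(2*n))*(-44/9))/6 = ((2*n²)*(-44/9))/6 = (-88*n²/9)/6 = -44*n²/27)
(-11522 + 13146)/(-11623 + 6220) - Z(21) = (-11522 + 13146)/(-11623 + 6220) - (-44)*21²/27 = 1624/(-5403) - (-44)*441/27 = 1624*(-1/5403) - 1*(-2156/3) = -1624/5403 + 2156/3 = 3881332/5403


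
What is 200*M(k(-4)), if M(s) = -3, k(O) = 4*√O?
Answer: -600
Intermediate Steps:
200*M(k(-4)) = 200*(-3) = -600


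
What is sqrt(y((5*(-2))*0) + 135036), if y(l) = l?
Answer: 66*sqrt(31) ≈ 367.47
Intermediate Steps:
sqrt(y((5*(-2))*0) + 135036) = sqrt((5*(-2))*0 + 135036) = sqrt(-10*0 + 135036) = sqrt(0 + 135036) = sqrt(135036) = 66*sqrt(31)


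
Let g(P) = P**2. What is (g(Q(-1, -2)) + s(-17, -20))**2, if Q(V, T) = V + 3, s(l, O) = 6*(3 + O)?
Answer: 9604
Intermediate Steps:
s(l, O) = 18 + 6*O
Q(V, T) = 3 + V
(g(Q(-1, -2)) + s(-17, -20))**2 = ((3 - 1)**2 + (18 + 6*(-20)))**2 = (2**2 + (18 - 120))**2 = (4 - 102)**2 = (-98)**2 = 9604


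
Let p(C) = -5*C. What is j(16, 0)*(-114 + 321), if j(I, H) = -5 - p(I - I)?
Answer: -1035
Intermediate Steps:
j(I, H) = -5 (j(I, H) = -5 - (-5)*(I - I) = -5 - (-5)*0 = -5 - 1*0 = -5 + 0 = -5)
j(16, 0)*(-114 + 321) = -5*(-114 + 321) = -5*207 = -1035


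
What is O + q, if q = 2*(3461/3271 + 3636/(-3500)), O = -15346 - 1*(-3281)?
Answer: -34531428053/2862125 ≈ -12065.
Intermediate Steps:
O = -12065 (O = -15346 + 3281 = -12065)
q = 110072/2862125 (q = 2*(3461*(1/3271) + 3636*(-1/3500)) = 2*(3461/3271 - 909/875) = 2*(55036/2862125) = 110072/2862125 ≈ 0.038458)
O + q = -12065 + 110072/2862125 = -34531428053/2862125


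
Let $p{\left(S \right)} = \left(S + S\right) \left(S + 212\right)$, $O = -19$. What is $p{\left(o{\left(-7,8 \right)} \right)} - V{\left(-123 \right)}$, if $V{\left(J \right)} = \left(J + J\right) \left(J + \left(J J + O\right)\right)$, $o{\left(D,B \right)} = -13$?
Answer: $3681628$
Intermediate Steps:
$p{\left(S \right)} = 2 S \left(212 + S\right)$
$V{\left(J \right)} = 2 J \left(-19 + J + J^{2}\right)$ ($V{\left(J \right)} = \left(J + J\right) \left(J + \left(J J - 19\right)\right) = 2 J \left(J + \left(J^{2} - 19\right)\right) = 2 J \left(J + \left(-19 + J^{2}\right)\right) = 2 J \left(-19 + J + J^{2}\right)$)
$p{\left(o{\left(-7,8 \right)} \right)} - V{\left(-123 \right)} = 2 \left(-13\right) \left(212 - 13\right) - 2 \left(-123\right) \left(-19 - 123 + \left(-123\right)^{2}\right) = 2 \left(-13\right) 199 - 2 \left(-123\right) \left(-19 - 123 + 15129\right) = -5174 - 2 \left(-123\right) 14987 = -5174 - -3686802 = -5174 + 3686802 = 3681628$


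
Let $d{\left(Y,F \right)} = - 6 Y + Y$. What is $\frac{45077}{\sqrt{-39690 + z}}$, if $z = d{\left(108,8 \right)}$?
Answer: $- \frac{45077 i \sqrt{4470}}{13410} \approx - 224.74 i$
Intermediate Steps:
$d{\left(Y,F \right)} = - 5 Y$
$z = -540$ ($z = \left(-5\right) 108 = -540$)
$\frac{45077}{\sqrt{-39690 + z}} = \frac{45077}{\sqrt{-39690 - 540}} = \frac{45077}{\sqrt{-40230}} = \frac{45077}{3 i \sqrt{4470}} = 45077 \left(- \frac{i \sqrt{4470}}{13410}\right) = - \frac{45077 i \sqrt{4470}}{13410}$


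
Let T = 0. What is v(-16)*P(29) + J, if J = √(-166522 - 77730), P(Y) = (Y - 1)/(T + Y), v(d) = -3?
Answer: -84/29 + 2*I*√61063 ≈ -2.8966 + 494.22*I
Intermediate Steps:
P(Y) = (-1 + Y)/Y (P(Y) = (Y - 1)/(0 + Y) = (-1 + Y)/Y)
J = 2*I*√61063 (J = √(-244252) = 2*I*√61063 ≈ 494.22*I)
v(-16)*P(29) + J = -3*(-1 + 29)/29 + 2*I*√61063 = -3*28/29 + 2*I*√61063 = -84/29 + 2*I*√61063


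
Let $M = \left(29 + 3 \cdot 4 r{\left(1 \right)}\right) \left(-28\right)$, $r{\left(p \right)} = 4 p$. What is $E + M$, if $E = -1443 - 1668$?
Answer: $-5267$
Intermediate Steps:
$E = -3111$
$M = -2156$ ($M = \left(29 + 3 \cdot 4 \cdot 4 \cdot 1\right) \left(-28\right) = \left(29 + 12 \cdot 4\right) \left(-28\right) = \left(29 + 48\right) \left(-28\right) = 77 \left(-28\right) = -2156$)
$E + M = -3111 - 2156 = -5267$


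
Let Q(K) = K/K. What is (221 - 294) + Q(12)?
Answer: -72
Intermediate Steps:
Q(K) = 1
(221 - 294) + Q(12) = (221 - 294) + 1 = -73 + 1 = -72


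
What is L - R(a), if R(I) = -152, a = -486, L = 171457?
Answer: 171609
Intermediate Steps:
L - R(a) = 171457 - 1*(-152) = 171457 + 152 = 171609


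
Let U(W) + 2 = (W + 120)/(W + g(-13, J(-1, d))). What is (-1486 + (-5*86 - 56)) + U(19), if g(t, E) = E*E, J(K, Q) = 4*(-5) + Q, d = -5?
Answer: -1271117/644 ≈ -1973.8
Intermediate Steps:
J(K, Q) = -20 + Q
g(t, E) = E²
U(W) = -2 + (120 + W)/(625 + W) (U(W) = -2 + (W + 120)/(W + (-20 - 5)²) = -2 + (120 + W)/(W + (-25)²) = -2 + (120 + W)/(W + 625) = -2 + (120 + W)/(625 + W))
(-1486 + (-5*86 - 56)) + U(19) = (-1486 + (-5*86 - 56)) + (-1130 - 1*19)/(625 + 19) = (-1486 + (-430 - 56)) + (-1130 - 19)/644 = (-1486 - 486) + (1/644)*(-1149) = -1972 - 1149/644 = -1271117/644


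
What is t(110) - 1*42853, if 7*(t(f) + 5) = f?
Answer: -299896/7 ≈ -42842.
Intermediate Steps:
t(f) = -5 + f/7
t(110) - 1*42853 = (-5 + (1/7)*110) - 1*42853 = (-5 + 110/7) - 42853 = 75/7 - 42853 = -299896/7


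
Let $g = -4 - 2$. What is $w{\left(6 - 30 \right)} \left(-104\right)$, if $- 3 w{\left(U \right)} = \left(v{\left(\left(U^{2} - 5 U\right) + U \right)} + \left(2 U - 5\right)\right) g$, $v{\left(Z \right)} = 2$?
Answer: $10608$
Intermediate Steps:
$g = -6$ ($g = -4 - 2 = -6$)
$w{\left(U \right)} = -6 + 4 U$ ($w{\left(U \right)} = - \frac{\left(2 + \left(2 U - 5\right)\right) \left(-6\right)}{3} = - \frac{\left(2 + \left(-5 + 2 U\right)\right) \left(-6\right)}{3} = - \frac{\left(-3 + 2 U\right) \left(-6\right)}{3} = - \frac{18 - 12 U}{3} = -6 + 4 U$)
$w{\left(6 - 30 \right)} \left(-104\right) = \left(-6 + 4 \left(6 - 30\right)\right) \left(-104\right) = \left(-6 + 4 \left(-24\right)\right) \left(-104\right) = \left(-6 - 96\right) \left(-104\right) = \left(-102\right) \left(-104\right) = 10608$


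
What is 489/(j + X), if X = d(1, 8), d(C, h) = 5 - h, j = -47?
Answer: -489/50 ≈ -9.7800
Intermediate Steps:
X = -3 (X = 5 - 1*8 = 5 - 8 = -3)
489/(j + X) = 489/(-47 - 3) = 489/(-50) = -1/50*489 = -489/50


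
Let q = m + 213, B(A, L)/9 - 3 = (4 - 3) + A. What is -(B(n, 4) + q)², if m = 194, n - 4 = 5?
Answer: -274576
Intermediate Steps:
n = 9 (n = 4 + 5 = 9)
B(A, L) = 36 + 9*A (B(A, L) = 27 + 9*((4 - 3) + A) = 27 + 9*(1 + A) = 27 + (9 + 9*A) = 36 + 9*A)
q = 407 (q = 194 + 213 = 407)
-(B(n, 4) + q)² = -((36 + 9*9) + 407)² = -((36 + 81) + 407)² = -(117 + 407)² = -1*524² = -1*274576 = -274576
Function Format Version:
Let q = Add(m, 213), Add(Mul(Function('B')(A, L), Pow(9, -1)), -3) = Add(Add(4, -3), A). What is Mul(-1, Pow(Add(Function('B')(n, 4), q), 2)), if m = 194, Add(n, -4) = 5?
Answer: -274576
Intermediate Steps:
n = 9 (n = Add(4, 5) = 9)
Function('B')(A, L) = Add(36, Mul(9, A)) (Function('B')(A, L) = Add(27, Mul(9, Add(Add(4, -3), A))) = Add(27, Mul(9, Add(1, A))) = Add(27, Add(9, Mul(9, A))) = Add(36, Mul(9, A)))
q = 407 (q = Add(194, 213) = 407)
Mul(-1, Pow(Add(Function('B')(n, 4), q), 2)) = Mul(-1, Pow(Add(Add(36, Mul(9, 9)), 407), 2)) = Mul(-1, Pow(Add(Add(36, 81), 407), 2)) = Mul(-1, Pow(Add(117, 407), 2)) = Mul(-1, Pow(524, 2)) = Mul(-1, 274576) = -274576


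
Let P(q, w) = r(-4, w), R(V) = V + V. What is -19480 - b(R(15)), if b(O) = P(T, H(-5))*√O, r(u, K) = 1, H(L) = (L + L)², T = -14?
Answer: -19480 - √30 ≈ -19485.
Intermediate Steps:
R(V) = 2*V
H(L) = 4*L² (H(L) = (2*L)² = 4*L²)
P(q, w) = 1
b(O) = √O (b(O) = 1*√O = √O)
-19480 - b(R(15)) = -19480 - √(2*15) = -19480 - √30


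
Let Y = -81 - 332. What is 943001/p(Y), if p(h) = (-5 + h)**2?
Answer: 943001/174724 ≈ 5.3971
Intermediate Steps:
Y = -413
943001/p(Y) = 943001/((-5 - 413)**2) = 943001/((-418)**2) = 943001/174724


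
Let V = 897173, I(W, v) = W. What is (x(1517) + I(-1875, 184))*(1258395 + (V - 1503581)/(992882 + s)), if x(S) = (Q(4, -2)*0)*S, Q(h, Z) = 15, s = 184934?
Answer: -347380584120000/147227 ≈ -2.3595e+9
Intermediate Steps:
x(S) = 0 (x(S) = (15*0)*S = 0*S = 0)
(x(1517) + I(-1875, 184))*(1258395 + (V - 1503581)/(992882 + s)) = (0 - 1875)*(1258395 + (897173 - 1503581)/(992882 + 184934)) = -1875*(1258395 - 606408/1177816) = -1875*(1258395 - 606408*1/1177816) = -1875*(1258395 - 75801/147227) = -1875*185269644864/147227 = -347380584120000/147227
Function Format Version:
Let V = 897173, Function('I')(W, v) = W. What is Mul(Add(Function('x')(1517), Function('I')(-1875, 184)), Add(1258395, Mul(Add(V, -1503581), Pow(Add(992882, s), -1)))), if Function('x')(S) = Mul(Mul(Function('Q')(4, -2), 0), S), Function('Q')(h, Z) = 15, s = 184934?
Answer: Rational(-347380584120000, 147227) ≈ -2.3595e+9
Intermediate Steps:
Function('x')(S) = 0 (Function('x')(S) = Mul(Mul(15, 0), S) = Mul(0, S) = 0)
Mul(Add(Function('x')(1517), Function('I')(-1875, 184)), Add(1258395, Mul(Add(V, -1503581), Pow(Add(992882, s), -1)))) = Mul(Add(0, -1875), Add(1258395, Mul(Add(897173, -1503581), Pow(Add(992882, 184934), -1)))) = Mul(-1875, Add(1258395, Mul(-606408, Pow(1177816, -1)))) = Mul(-1875, Add(1258395, Mul(-606408, Rational(1, 1177816)))) = Mul(-1875, Add(1258395, Rational(-75801, 147227))) = Mul(-1875, Rational(185269644864, 147227)) = Rational(-347380584120000, 147227)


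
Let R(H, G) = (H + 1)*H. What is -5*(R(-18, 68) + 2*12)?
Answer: -1650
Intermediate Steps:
R(H, G) = H*(1 + H) (R(H, G) = (1 + H)*H = H*(1 + H))
-5*(R(-18, 68) + 2*12) = -5*(-18*(1 - 18) + 2*12) = -5*(-18*(-17) + 24) = -5*(306 + 24) = -5*330 = -1650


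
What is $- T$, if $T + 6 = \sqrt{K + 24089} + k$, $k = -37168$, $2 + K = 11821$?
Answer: $37174 - 2 \sqrt{8977} \approx 36985.0$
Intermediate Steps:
$K = 11819$ ($K = -2 + 11821 = 11819$)
$T = -37174 + 2 \sqrt{8977}$ ($T = -6 - \left(37168 - \sqrt{11819 + 24089}\right) = -6 - \left(37168 - \sqrt{35908}\right) = -6 - \left(37168 - 2 \sqrt{8977}\right) = -37174 + 2 \sqrt{8977} \approx -36985.0$)
$- T = - (-37174 + 2 \sqrt{8977}) = 37174 - 2 \sqrt{8977}$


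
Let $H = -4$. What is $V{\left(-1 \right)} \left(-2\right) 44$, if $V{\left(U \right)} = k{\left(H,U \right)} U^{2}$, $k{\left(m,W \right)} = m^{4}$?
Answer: $-22528$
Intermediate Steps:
$V{\left(U \right)} = 256 U^{2}$ ($V{\left(U \right)} = \left(-4\right)^{4} U^{2} = 256 U^{2}$)
$V{\left(-1 \right)} \left(-2\right) 44 = 256 \left(-1\right)^{2} \left(-2\right) 44 = 256 \cdot 1 \left(-2\right) 44 = 256 \left(-2\right) 44 = \left(-512\right) 44 = -22528$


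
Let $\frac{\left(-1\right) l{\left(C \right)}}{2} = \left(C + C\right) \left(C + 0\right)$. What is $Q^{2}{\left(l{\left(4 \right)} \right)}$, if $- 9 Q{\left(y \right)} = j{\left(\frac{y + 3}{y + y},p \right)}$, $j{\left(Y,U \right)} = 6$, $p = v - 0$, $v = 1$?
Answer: $\frac{4}{9} \approx 0.44444$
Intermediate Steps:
$p = 1$ ($p = 1 - 0 = 1 + 0 = 1$)
$l{\left(C \right)} = - 4 C^{2}$ ($l{\left(C \right)} = - 2 \left(C + C\right) \left(C + 0\right) = - 2 \cdot 2 C C = - 2 \cdot 2 C^{2} = - 4 C^{2}$)
$Q{\left(y \right)} = - \frac{2}{3}$ ($Q{\left(y \right)} = \left(- \frac{1}{9}\right) 6 = - \frac{2}{3}$)
$Q^{2}{\left(l{\left(4 \right)} \right)} = \left(- \frac{2}{3}\right)^{2} = \frac{4}{9}$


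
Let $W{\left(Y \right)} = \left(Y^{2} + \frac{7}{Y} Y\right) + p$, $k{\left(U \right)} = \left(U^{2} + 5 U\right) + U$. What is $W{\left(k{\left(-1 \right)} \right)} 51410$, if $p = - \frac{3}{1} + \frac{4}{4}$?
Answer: $1542300$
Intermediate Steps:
$k{\left(U \right)} = U^{2} + 6 U$
$p = -2$ ($p = \left(-3\right) 1 + 4 \cdot \frac{1}{4} = -3 + 1 = -2$)
$W{\left(Y \right)} = 5 + Y^{2}$ ($W{\left(Y \right)} = \left(Y^{2} + \frac{7}{Y} Y\right) - 2 = \left(Y^{2} + 7\right) - 2 = \left(7 + Y^{2}\right) - 2 = 5 + Y^{2}$)
$W{\left(k{\left(-1 \right)} \right)} 51410 = \left(5 + \left(- (6 - 1)\right)^{2}\right) 51410 = \left(5 + \left(\left(-1\right) 5\right)^{2}\right) 51410 = \left(5 + \left(-5\right)^{2}\right) 51410 = \left(5 + 25\right) 51410 = 30 \cdot 51410 = 1542300$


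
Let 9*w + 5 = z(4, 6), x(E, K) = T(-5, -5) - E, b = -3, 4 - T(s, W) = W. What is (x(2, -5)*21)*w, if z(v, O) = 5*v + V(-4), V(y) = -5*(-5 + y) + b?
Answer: 931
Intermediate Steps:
T(s, W) = 4 - W
x(E, K) = 9 - E (x(E, K) = (4 - 1*(-5)) - E = (4 + 5) - E = 9 - E)
V(y) = 22 - 5*y (V(y) = -5*(-5 + y) - 3 = (25 - 5*y) - 3 = 22 - 5*y)
z(v, O) = 42 + 5*v (z(v, O) = 5*v + (22 - 5*(-4)) = 5*v + (22 + 20) = 5*v + 42 = 42 + 5*v)
w = 19/3 (w = -5/9 + (42 + 5*4)/9 = -5/9 + (42 + 20)/9 = -5/9 + (⅑)*62 = -5/9 + 62/9 = 19/3 ≈ 6.3333)
(x(2, -5)*21)*w = ((9 - 1*2)*21)*(19/3) = ((9 - 2)*21)*(19/3) = (7*21)*(19/3) = 147*(19/3) = 931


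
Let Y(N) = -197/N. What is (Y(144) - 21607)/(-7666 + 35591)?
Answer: -622321/804240 ≈ -0.77380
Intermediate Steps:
(Y(144) - 21607)/(-7666 + 35591) = (-197/144 - 21607)/(-7666 + 35591) = (-197*1/144 - 21607)/27925 = (-197/144 - 21607)*(1/27925) = -3111605/144*1/27925 = -622321/804240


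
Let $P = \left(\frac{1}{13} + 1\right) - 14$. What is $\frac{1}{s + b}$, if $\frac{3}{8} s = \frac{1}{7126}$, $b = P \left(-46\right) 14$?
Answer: $\frac{138957}{1156464340} \approx 0.00012016$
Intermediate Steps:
$P = - \frac{168}{13}$ ($P = \left(\frac{1}{13} + 1\right) - 14 = \frac{14}{13} - 14 = - \frac{168}{13} \approx -12.923$)
$b = \frac{108192}{13}$ ($b = \left(- \frac{168}{13}\right) \left(-46\right) 14 = \frac{7728}{13} \cdot 14 = \frac{108192}{13} \approx 8322.5$)
$s = \frac{4}{10689}$ ($s = \frac{8}{3 \cdot 7126} = \frac{8}{3} \cdot \frac{1}{7126} = \frac{4}{10689} \approx 0.00037422$)
$\frac{1}{s + b} = \frac{1}{\frac{4}{10689} + \frac{108192}{13}} = \frac{1}{\frac{1156464340}{138957}} = \frac{138957}{1156464340}$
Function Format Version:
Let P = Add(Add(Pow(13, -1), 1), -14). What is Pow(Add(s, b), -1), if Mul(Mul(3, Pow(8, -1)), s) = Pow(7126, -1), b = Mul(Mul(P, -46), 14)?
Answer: Rational(138957, 1156464340) ≈ 0.00012016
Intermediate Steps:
P = Rational(-168, 13) (P = Add(Add(Rational(1, 13), 1), -14) = Add(Rational(14, 13), -14) = Rational(-168, 13) ≈ -12.923)
b = Rational(108192, 13) (b = Mul(Mul(Rational(-168, 13), -46), 14) = Mul(Rational(7728, 13), 14) = Rational(108192, 13) ≈ 8322.5)
s = Rational(4, 10689) (s = Mul(Rational(8, 3), Pow(7126, -1)) = Mul(Rational(8, 3), Rational(1, 7126)) = Rational(4, 10689) ≈ 0.00037422)
Pow(Add(s, b), -1) = Pow(Add(Rational(4, 10689), Rational(108192, 13)), -1) = Pow(Rational(1156464340, 138957), -1) = Rational(138957, 1156464340)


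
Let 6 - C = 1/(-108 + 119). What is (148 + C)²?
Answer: 2866249/121 ≈ 23688.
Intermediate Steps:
C = 65/11 (C = 6 - 1/(-108 + 119) = 6 - 1/11 = 65/11 ≈ 5.9091)
(148 + C)² = (148 + 65/11)² = (1693/11)² = 2866249/121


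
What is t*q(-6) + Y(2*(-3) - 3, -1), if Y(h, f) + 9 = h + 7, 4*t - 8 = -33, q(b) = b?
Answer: 53/2 ≈ 26.500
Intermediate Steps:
t = -25/4 (t = 2 + (1/4)*(-33) = 2 - 33/4 = -25/4 ≈ -6.2500)
Y(h, f) = -2 + h (Y(h, f) = -9 + (h + 7) = -9 + (7 + h) = -2 + h)
t*q(-6) + Y(2*(-3) - 3, -1) = -25/4*(-6) + (-2 + (2*(-3) - 3)) = 75/2 + (-2 + (-6 - 3)) = 75/2 + (-2 - 9) = 75/2 - 11 = 53/2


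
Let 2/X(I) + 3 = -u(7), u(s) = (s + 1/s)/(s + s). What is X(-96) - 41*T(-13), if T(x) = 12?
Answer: -42361/86 ≈ -492.57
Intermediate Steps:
u(s) = (s + 1/s)/(2*s) (u(s) = (s + 1/s)/((2*s)) = (s + 1/s)*(1/(2*s)) = (s + 1/s)/(2*s))
X(I) = -49/86 (X(I) = 2/(-3 - (1 + 7**2)/(2*7**2)) = 2/(-3 - (1 + 49)/(2*49)) = 2/(-3 - 50/(2*49)) = 2/(-3 - 1*25/49) = 2/(-3 - 25/49) = 2/(-172/49) = 2*(-49/172) = -49/86)
X(-96) - 41*T(-13) = -49/86 - 41*12 = -49/86 - 492 = -42361/86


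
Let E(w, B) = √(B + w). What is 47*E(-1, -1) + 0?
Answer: 47*I*√2 ≈ 66.468*I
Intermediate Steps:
47*E(-1, -1) + 0 = 47*√(-1 - 1) + 0 = 47*√(-2) + 0 = 47*(I*√2) + 0 = 47*I*√2 + 0 = 47*I*√2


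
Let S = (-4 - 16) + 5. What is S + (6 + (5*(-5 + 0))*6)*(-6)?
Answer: 849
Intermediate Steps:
S = -15 (S = -20 + 5 = -15)
S + (6 + (5*(-5 + 0))*6)*(-6) = -15 + (6 + (5*(-5 + 0))*6)*(-6) = -15 + (6 + (5*(-5))*6)*(-6) = -15 + (6 - 25*6)*(-6) = -15 + (6 - 150)*(-6) = -15 - 144*(-6) = -15 + 864 = 849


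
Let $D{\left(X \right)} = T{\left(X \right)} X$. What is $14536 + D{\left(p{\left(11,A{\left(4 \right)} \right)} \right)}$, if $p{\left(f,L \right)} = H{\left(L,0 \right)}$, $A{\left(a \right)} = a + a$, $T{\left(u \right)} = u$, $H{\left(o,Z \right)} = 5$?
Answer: $14561$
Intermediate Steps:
$A{\left(a \right)} = 2 a$
$p{\left(f,L \right)} = 5$
$D{\left(X \right)} = X^{2}$ ($D{\left(X \right)} = X X = X^{2}$)
$14536 + D{\left(p{\left(11,A{\left(4 \right)} \right)} \right)} = 14536 + 5^{2} = 14536 + 25 = 14561$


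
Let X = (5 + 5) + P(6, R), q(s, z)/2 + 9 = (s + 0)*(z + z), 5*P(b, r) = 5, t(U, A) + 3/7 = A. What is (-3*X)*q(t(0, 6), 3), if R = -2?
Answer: -11286/7 ≈ -1612.3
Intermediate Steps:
t(U, A) = -3/7 + A
P(b, r) = 1 (P(b, r) = (⅕)*5 = 1)
q(s, z) = -18 + 4*s*z (q(s, z) = -18 + 2*((s + 0)*(z + z)) = -18 + 2*(s*(2*z)) = -18 + 2*(2*s*z) = -18 + 4*s*z)
X = 11 (X = (5 + 5) + 1 = 10 + 1 = 11)
(-3*X)*q(t(0, 6), 3) = (-3*11)*(-18 + 4*(-3/7 + 6)*3) = -33*(-18 + 4*(39/7)*3) = -33*(-18 + 468/7) = -33*342/7 = -11286/7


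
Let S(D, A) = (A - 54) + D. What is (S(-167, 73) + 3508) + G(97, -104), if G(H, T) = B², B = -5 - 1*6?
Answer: 3481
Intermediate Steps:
B = -11 (B = -5 - 6 = -11)
S(D, A) = -54 + A + D (S(D, A) = (-54 + A) + D = -54 + A + D)
G(H, T) = 121 (G(H, T) = (-11)² = 121)
(S(-167, 73) + 3508) + G(97, -104) = ((-54 + 73 - 167) + 3508) + 121 = (-148 + 3508) + 121 = 3360 + 121 = 3481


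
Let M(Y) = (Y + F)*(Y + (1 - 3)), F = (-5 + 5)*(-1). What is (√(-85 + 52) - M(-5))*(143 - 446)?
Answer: 10605 - 303*I*√33 ≈ 10605.0 - 1740.6*I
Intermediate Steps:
F = 0 (F = 0*(-1) = 0)
M(Y) = Y*(-2 + Y) (M(Y) = (Y + 0)*(Y + (1 - 3)) = Y*(Y - 2) = Y*(-2 + Y))
(√(-85 + 52) - M(-5))*(143 - 446) = (√(-85 + 52) - (-5)*(-2 - 5))*(143 - 446) = (√(-33) - (-5)*(-7))*(-303) = (I*√33 - 1*35)*(-303) = (I*√33 - 35)*(-303) = (-35 + I*√33)*(-303) = 10605 - 303*I*√33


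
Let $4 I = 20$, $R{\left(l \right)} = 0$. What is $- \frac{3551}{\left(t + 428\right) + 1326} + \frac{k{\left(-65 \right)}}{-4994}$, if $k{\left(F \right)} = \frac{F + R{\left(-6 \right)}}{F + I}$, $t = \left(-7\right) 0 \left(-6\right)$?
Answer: $- \frac{106413565}{52556856} \approx -2.0247$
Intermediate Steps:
$I = 5$ ($I = \frac{1}{4} \cdot 20 = 5$)
$t = 0$ ($t = 0 \left(-6\right) = 0$)
$k{\left(F \right)} = \frac{F}{5 + F}$ ($k{\left(F \right)} = \frac{F + 0}{F + 5} = \frac{F}{5 + F}$)
$- \frac{3551}{\left(t + 428\right) + 1326} + \frac{k{\left(-65 \right)}}{-4994} = - \frac{3551}{\left(0 + 428\right) + 1326} + \frac{\left(-65\right) \frac{1}{5 - 65}}{-4994} = - \frac{3551}{428 + 1326} + - \frac{65}{-60} \left(- \frac{1}{4994}\right) = - \frac{3551}{1754} + \left(-65\right) \left(- \frac{1}{60}\right) \left(- \frac{1}{4994}\right) = \left(-3551\right) \frac{1}{1754} + \frac{13}{12} \left(- \frac{1}{4994}\right) = - \frac{3551}{1754} - \frac{13}{59928} = - \frac{106413565}{52556856}$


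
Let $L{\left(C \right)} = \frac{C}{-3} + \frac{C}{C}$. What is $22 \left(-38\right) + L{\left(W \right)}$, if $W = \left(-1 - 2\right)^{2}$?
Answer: $-838$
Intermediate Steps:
$W = 9$ ($W = \left(-3\right)^{2} = 9$)
$L{\left(C \right)} = 1 - \frac{C}{3}$ ($L{\left(C \right)} = C \left(- \frac{1}{3}\right) + 1 = - \frac{C}{3} + 1 = 1 - \frac{C}{3}$)
$22 \left(-38\right) + L{\left(W \right)} = 22 \left(-38\right) + \left(1 - 3\right) = -836 + \left(1 - 3\right) = -836 - 2 = -838$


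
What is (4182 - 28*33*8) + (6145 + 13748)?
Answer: 16683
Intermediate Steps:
(4182 - 28*33*8) + (6145 + 13748) = (4182 - 924*8) + 19893 = (4182 - 7392) + 19893 = -3210 + 19893 = 16683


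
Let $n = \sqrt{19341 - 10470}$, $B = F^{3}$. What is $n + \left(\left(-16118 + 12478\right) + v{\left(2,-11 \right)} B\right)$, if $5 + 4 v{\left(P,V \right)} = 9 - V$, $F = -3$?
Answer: $- \frac{14965}{4} + \sqrt{8871} \approx -3647.1$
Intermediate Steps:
$v{\left(P,V \right)} = 1 - \frac{V}{4}$ ($v{\left(P,V \right)} = - \frac{5}{4} + \frac{9 - V}{4} = - \frac{5}{4} - \left(- \frac{9}{4} + \frac{V}{4}\right) = 1 - \frac{V}{4}$)
$B = -27$ ($B = \left(-3\right)^{3} = -27$)
$n = \sqrt{8871} \approx 94.186$
$n + \left(\left(-16118 + 12478\right) + v{\left(2,-11 \right)} B\right) = \sqrt{8871} + \left(\left(-16118 + 12478\right) + \left(1 - - \frac{11}{4}\right) \left(-27\right)\right) = \sqrt{8871} - \left(3640 - \left(1 + \frac{11}{4}\right) \left(-27\right)\right) = \sqrt{8871} + \left(-3640 + \frac{15}{4} \left(-27\right)\right) = \sqrt{8871} - \frac{14965}{4} = - \frac{14965}{4} + \sqrt{8871}$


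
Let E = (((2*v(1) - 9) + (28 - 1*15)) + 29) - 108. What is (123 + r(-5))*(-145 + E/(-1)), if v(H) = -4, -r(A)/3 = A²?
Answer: -2976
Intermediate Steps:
r(A) = -3*A²
E = -83 (E = (((2*(-4) - 9) + (28 - 1*15)) + 29) - 108 = (((-8 - 9) + (28 - 15)) + 29) - 108 = ((-17 + 13) + 29) - 108 = (-4 + 29) - 108 = 25 - 108 = -83)
(123 + r(-5))*(-145 + E/(-1)) = (123 - 3*(-5)²)*(-145 - 83/(-1)) = (123 - 3*25)*(-145 - 83*(-1)) = (123 - 75)*(-145 + 83) = 48*(-62) = -2976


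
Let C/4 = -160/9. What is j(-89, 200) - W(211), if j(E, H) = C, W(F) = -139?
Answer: 611/9 ≈ 67.889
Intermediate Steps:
C = -640/9 (C = 4*(-160/9) = -640/9 ≈ -71.111)
j(E, H) = -640/9
j(-89, 200) - W(211) = -640/9 - 1*(-139) = -640/9 + 139 = 611/9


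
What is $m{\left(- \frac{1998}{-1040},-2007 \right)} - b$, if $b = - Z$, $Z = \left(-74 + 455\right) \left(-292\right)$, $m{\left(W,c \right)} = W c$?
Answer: $- \frac{59856033}{520} \approx -1.1511 \cdot 10^{5}$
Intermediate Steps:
$Z = -111252$ ($Z = 381 \left(-292\right) = -111252$)
$b = 111252$ ($b = \left(-1\right) \left(-111252\right) = 111252$)
$m{\left(- \frac{1998}{-1040},-2007 \right)} - b = - \frac{1998}{-1040} \left(-2007\right) - 111252 = \left(-1998\right) \left(- \frac{1}{1040}\right) \left(-2007\right) - 111252 = \frac{999}{520} \left(-2007\right) - 111252 = - \frac{2004993}{520} - 111252 = - \frac{59856033}{520}$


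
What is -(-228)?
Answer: 228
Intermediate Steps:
-(-228) = -38*(-6) = 228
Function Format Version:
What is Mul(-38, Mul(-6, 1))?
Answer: 228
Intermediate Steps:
Mul(-38, Mul(-6, 1)) = Mul(-38, -6) = 228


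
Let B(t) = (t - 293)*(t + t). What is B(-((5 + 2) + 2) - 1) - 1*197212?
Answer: -191152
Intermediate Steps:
B(t) = 2*t*(-293 + t) (B(t) = (-293 + t)*(2*t) = 2*t*(-293 + t))
B(-((5 + 2) + 2) - 1) - 1*197212 = 2*(-((5 + 2) + 2) - 1)*(-293 + (-((5 + 2) + 2) - 1)) - 1*197212 = 2*(-(7 + 2) - 1)*(-293 + (-(7 + 2) - 1)) - 197212 = 2*(-1*9 - 1)*(-293 + (-1*9 - 1)) - 197212 = 2*(-9 - 1)*(-293 + (-9 - 1)) - 197212 = 2*(-10)*(-293 - 10) - 197212 = 2*(-10)*(-303) - 197212 = 6060 - 197212 = -191152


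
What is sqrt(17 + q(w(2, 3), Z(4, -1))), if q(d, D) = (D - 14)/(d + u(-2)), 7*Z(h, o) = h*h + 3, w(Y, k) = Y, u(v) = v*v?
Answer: sqrt(26670)/42 ≈ 3.8883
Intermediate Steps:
u(v) = v**2
Z(h, o) = 3/7 + h**2/7 (Z(h, o) = (h*h + 3)/7 = (h**2 + 3)/7 = (3 + h**2)/7 = 3/7 + h**2/7)
q(d, D) = (-14 + D)/(4 + d) (q(d, D) = (D - 14)/(d + (-2)**2) = (-14 + D)/(d + 4) = (-14 + D)/(4 + d))
sqrt(17 + q(w(2, 3), Z(4, -1))) = sqrt(17 + (-14 + (3/7 + (1/7)*4**2))/(4 + 2)) = sqrt(17 + (-14 + (3/7 + (1/7)*16))/6) = sqrt(17 + (-14 + (3/7 + 16/7))/6) = sqrt(17 + (-14 + 19/7)/6) = sqrt(17 + (1/6)*(-79/7)) = sqrt(17 - 79/42) = sqrt(635/42) = sqrt(26670)/42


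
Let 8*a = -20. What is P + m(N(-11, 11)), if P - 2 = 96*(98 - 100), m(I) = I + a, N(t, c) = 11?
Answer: -363/2 ≈ -181.50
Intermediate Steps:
a = -5/2 (a = (⅛)*(-20) = -5/2 ≈ -2.5000)
m(I) = -5/2 + I (m(I) = I - 5/2 = -5/2 + I)
P = -190 (P = 2 + 96*(98 - 100) = 2 + 96*(-2) = 2 - 192 = -190)
P + m(N(-11, 11)) = -190 + (-5/2 + 11) = -190 + 17/2 = -363/2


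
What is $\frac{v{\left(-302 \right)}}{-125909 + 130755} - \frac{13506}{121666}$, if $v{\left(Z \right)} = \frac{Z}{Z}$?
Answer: $- \frac{32664205}{294796718} \approx -0.1108$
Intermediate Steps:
$v{\left(Z \right)} = 1$
$\frac{v{\left(-302 \right)}}{-125909 + 130755} - \frac{13506}{121666} = 1 \frac{1}{-125909 + 130755} - \frac{13506}{121666} = 1 \cdot \frac{1}{4846} - \frac{6753}{60833} = \frac{1}{4846} - \frac{6753}{60833} = - \frac{32664205}{294796718}$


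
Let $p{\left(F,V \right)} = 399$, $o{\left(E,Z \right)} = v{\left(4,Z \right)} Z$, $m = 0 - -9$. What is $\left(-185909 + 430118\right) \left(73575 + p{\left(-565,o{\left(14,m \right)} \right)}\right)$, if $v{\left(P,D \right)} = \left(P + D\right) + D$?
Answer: $18065116566$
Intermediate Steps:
$m = 9$ ($m = 0 + 9 = 9$)
$v{\left(P,D \right)} = P + 2 D$ ($v{\left(P,D \right)} = \left(D + P\right) + D = P + 2 D$)
$o{\left(E,Z \right)} = Z \left(4 + 2 Z\right)$ ($o{\left(E,Z \right)} = \left(4 + 2 Z\right) Z = Z \left(4 + 2 Z\right)$)
$\left(-185909 + 430118\right) \left(73575 + p{\left(-565,o{\left(14,m \right)} \right)}\right) = \left(-185909 + 430118\right) \left(73575 + 399\right) = 244209 \cdot 73974 = 18065116566$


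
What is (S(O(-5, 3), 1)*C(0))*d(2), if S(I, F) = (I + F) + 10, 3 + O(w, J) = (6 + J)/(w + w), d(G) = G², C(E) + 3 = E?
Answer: -426/5 ≈ -85.200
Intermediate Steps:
C(E) = -3 + E
O(w, J) = -3 + (6 + J)/(2*w) (O(w, J) = -3 + (6 + J)/(w + w) = -3 + (6 + J)/((2*w)) = -3 + (6 + J)*(1/(2*w)) = -3 + (6 + J)/(2*w))
S(I, F) = 10 + F + I (S(I, F) = (F + I) + 10 = 10 + F + I)
(S(O(-5, 3), 1)*C(0))*d(2) = ((10 + 1 + (½)*(6 + 3 - 6*(-5))/(-5))*(-3 + 0))*2² = ((10 + 1 + (½)*(-⅕)*(6 + 3 + 30))*(-3))*4 = ((10 + 1 + (½)*(-⅕)*39)*(-3))*4 = ((10 + 1 - 39/10)*(-3))*4 = ((71/10)*(-3))*4 = -213/10*4 = -426/5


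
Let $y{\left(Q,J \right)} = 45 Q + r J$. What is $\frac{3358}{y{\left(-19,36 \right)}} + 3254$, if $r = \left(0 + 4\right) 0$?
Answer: $\frac{2778812}{855} \approx 3250.1$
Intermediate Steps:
$r = 0$ ($r = 4 \cdot 0 = 0$)
$y{\left(Q,J \right)} = 45 Q$ ($y{\left(Q,J \right)} = 45 Q + 0 J = 45 Q + 0 = 45 Q$)
$\frac{3358}{y{\left(-19,36 \right)}} + 3254 = \frac{3358}{45 \left(-19\right)} + 3254 = \frac{3358}{-855} + 3254 = 3358 \left(- \frac{1}{855}\right) + 3254 = - \frac{3358}{855} + 3254 = \frac{2778812}{855}$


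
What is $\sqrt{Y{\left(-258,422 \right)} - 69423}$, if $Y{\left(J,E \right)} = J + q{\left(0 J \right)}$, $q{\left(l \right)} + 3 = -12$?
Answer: $264 i \approx 264.0 i$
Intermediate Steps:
$q{\left(l \right)} = -15$ ($q{\left(l \right)} = -3 - 12 = -15$)
$Y{\left(J,E \right)} = -15 + J$ ($Y{\left(J,E \right)} = J - 15 = -15 + J$)
$\sqrt{Y{\left(-258,422 \right)} - 69423} = \sqrt{\left(-15 - 258\right) - 69423} = \sqrt{-273 - 69423} = \sqrt{-69696} = 264 i$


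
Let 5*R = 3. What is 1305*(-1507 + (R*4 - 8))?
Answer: -1973943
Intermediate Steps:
R = 3/5 (R = (1/5)*3 = 3/5 ≈ 0.60000)
1305*(-1507 + (R*4 - 8)) = 1305*(-1507 + ((3/5)*4 - 8)) = 1305*(-1507 + (12/5 - 8)) = 1305*(-1507 - 28/5) = 1305*(-7563/5) = -1973943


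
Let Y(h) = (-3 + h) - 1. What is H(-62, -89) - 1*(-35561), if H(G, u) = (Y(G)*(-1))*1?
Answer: 35627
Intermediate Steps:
Y(h) = -4 + h
H(G, u) = 4 - G (H(G, u) = ((-4 + G)*(-1))*1 = (4 - G)*1 = 4 - G)
H(-62, -89) - 1*(-35561) = (4 - 1*(-62)) - 1*(-35561) = (4 + 62) + 35561 = 66 + 35561 = 35627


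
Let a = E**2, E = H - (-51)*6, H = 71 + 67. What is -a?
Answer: -197136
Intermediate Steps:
H = 138
E = 444 (E = 138 - (-51)*6 = 138 - 17*(-18) = 138 + 306 = 444)
a = 197136 (a = 444**2 = 197136)
-a = -1*197136 = -197136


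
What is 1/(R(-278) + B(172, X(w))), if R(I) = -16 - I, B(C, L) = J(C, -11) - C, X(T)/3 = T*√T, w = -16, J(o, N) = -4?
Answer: 1/86 ≈ 0.011628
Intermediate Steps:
X(T) = 3*T^(3/2) (X(T) = 3*(T*√T) = 3*T^(3/2))
B(C, L) = -4 - C
1/(R(-278) + B(172, X(w))) = 1/((-16 - 1*(-278)) + (-4 - 1*172)) = 1/((-16 + 278) + (-4 - 172)) = 1/(262 - 176) = 1/86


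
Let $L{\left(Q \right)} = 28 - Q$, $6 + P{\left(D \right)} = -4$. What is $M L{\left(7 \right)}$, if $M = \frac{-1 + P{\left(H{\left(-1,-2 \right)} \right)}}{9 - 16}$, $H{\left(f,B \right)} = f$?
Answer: $33$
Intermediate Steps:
$P{\left(D \right)} = -10$ ($P{\left(D \right)} = -6 - 4 = -10$)
$M = \frac{11}{7}$ ($M = \frac{-1 - 10}{9 - 16} = - \frac{11}{-7} = \left(-11\right) \left(- \frac{1}{7}\right) = \frac{11}{7} \approx 1.5714$)
$M L{\left(7 \right)} = \frac{11 \left(28 - 7\right)}{7} = \frac{11}{7} \cdot 21 = 33$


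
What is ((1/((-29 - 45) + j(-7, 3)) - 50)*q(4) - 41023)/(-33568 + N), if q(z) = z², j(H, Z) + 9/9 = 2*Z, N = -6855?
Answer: 2885803/2789187 ≈ 1.0346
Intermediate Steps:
j(H, Z) = -1 + 2*Z
((1/((-29 - 45) + j(-7, 3)) - 50)*q(4) - 41023)/(-33568 + N) = ((1/((-29 - 45) + (-1 + 2*3)) - 50)*4² - 41023)/(-33568 - 6855) = ((1/(-74 + (-1 + 6)) - 50)*16 - 41023)/(-40423) = ((1/(-74 + 5) - 50)*16 - 41023)*(-1/40423) = ((1/(-69) - 50)*16 - 41023)*(-1/40423) = ((-1/69 - 50)*16 - 41023)*(-1/40423) = (-3451/69*16 - 41023)*(-1/40423) = (-55216/69 - 41023)*(-1/40423) = -2885803/69*(-1/40423) = 2885803/2789187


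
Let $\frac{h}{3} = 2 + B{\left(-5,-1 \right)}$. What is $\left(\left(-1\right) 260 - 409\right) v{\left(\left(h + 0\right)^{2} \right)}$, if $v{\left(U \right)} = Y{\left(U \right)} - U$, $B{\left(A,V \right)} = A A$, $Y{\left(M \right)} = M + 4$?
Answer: $-2676$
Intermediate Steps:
$Y{\left(M \right)} = 4 + M$
$B{\left(A,V \right)} = A^{2}$
$h = 81$ ($h = 3 \left(2 + \left(-5\right)^{2}\right) = 3 \left(2 + 25\right) = 3 \cdot 27 = 81$)
$v{\left(U \right)} = 4$ ($v{\left(U \right)} = \left(4 + U\right) - U = 4$)
$\left(\left(-1\right) 260 - 409\right) v{\left(\left(h + 0\right)^{2} \right)} = \left(\left(-1\right) 260 - 409\right) 4 = \left(-260 - 409\right) 4 = \left(-669\right) 4 = -2676$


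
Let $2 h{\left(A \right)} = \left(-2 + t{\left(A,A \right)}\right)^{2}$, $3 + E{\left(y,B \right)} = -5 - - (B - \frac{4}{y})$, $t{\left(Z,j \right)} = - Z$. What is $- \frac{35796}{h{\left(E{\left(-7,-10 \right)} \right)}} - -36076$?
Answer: $\frac{17386769}{486} \approx 35775.0$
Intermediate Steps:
$E{\left(y,B \right)} = -8 + B - \frac{4}{y}$ ($E{\left(y,B \right)} = -3 - \left(5 - \left(B - \frac{4}{y}\right)\right) = -3 - \left(5 - B + \frac{4}{y}\right) = -8 + B - \frac{4}{y}$)
$h{\left(A \right)} = \frac{\left(-2 - A\right)^{2}}{2}$
$- \frac{35796}{h{\left(E{\left(-7,-10 \right)} \right)}} - -36076 = - \frac{35796}{\frac{1}{2} \left(2 - \left(18 - \frac{4}{7}\right)\right)^{2}} - -36076 = - \frac{35796}{\frac{1}{2} \left(2 - \frac{122}{7}\right)^{2}} + 36076 = - \frac{35796}{\frac{1}{2} \left(- \frac{108}{7}\right)^{2}} + 36076 = - \frac{35796}{\frac{1}{2} \cdot \frac{11664}{49}} + 36076 = - \frac{35796}{\frac{5832}{49}} + 36076 = \left(-35796\right) \frac{49}{5832} + 36076 = - \frac{146167}{486} + 36076 = \frac{17386769}{486}$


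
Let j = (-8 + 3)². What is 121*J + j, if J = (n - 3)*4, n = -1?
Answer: -1911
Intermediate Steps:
j = 25 (j = (-5)² = 25)
J = -16 (J = (-1 - 3)*4 = -4*4 = -16)
121*J + j = 121*(-16) + 25 = -1936 + 25 = -1911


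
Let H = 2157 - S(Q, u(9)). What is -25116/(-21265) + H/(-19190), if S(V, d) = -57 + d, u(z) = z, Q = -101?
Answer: 87017343/81615070 ≈ 1.0662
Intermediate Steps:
H = 2205 (H = 2157 - (-57 + 9) = 2157 - 1*(-48) = 2157 + 48 = 2205)
-25116/(-21265) + H/(-19190) = -25116/(-21265) + 2205/(-19190) = -25116*(-1/21265) + 2205*(-1/19190) = 25116/21265 - 441/3838 = 87017343/81615070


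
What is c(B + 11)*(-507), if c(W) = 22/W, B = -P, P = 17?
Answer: 1859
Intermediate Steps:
B = -17 (B = -1*17 = -17)
c(B + 11)*(-507) = (22/(-17 + 11))*(-507) = (22/(-6))*(-507) = (22*(-⅙))*(-507) = -11/3*(-507) = 1859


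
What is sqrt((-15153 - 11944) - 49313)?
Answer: 3*I*sqrt(8490) ≈ 276.42*I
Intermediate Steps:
sqrt((-15153 - 11944) - 49313) = sqrt(-27097 - 49313) = sqrt(-76410) = 3*I*sqrt(8490)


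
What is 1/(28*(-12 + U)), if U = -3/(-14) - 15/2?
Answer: -1/540 ≈ -0.0018519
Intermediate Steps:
U = -51/7 (U = -3*(-1/14) - 15*½ = 3/14 - 15/2 = -51/7 ≈ -7.2857)
1/(28*(-12 + U)) = 1/(28*(-12 - 51/7)) = 1/(28*(-135/7)) = 1/(-540) = -1/540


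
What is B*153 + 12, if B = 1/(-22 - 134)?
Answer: 573/52 ≈ 11.019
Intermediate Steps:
B = -1/156 (B = 1/(-156) = -1/156 ≈ -0.0064103)
B*153 + 12 = -1/156*153 + 12 = -51/52 + 12 = 573/52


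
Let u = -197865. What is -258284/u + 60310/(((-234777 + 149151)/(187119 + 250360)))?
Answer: -290028832044337/941243805 ≈ -3.0813e+5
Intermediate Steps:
-258284/u + 60310/(((-234777 + 149151)/(187119 + 250360))) = -258284/(-197865) + 60310/(((-234777 + 149151)/(187119 + 250360))) = -258284*(-1/197865) + 60310/((-85626/437479)) = 258284/197865 + 60310/((-85626*1/437479)) = 258284/197865 + 60310/(-85626/437479) = 258284/197865 + 60310*(-437479/85626) = 258284/197865 - 13192179245/42813 = -290028832044337/941243805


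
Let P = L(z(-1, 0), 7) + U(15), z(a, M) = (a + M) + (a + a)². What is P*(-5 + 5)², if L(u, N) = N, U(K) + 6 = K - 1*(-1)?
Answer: 0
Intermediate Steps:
z(a, M) = M + a + 4*a² (z(a, M) = (M + a) + (2*a)² = (M + a) + 4*a² = M + a + 4*a²)
U(K) = -5 + K (U(K) = -6 + (K - 1*(-1)) = -6 + (K + 1) = -6 + (1 + K) = -5 + K)
P = 17 (P = 7 + (-5 + 15) = 7 + 10 = 17)
P*(-5 + 5)² = 17*(-5 + 5)² = 17*0² = 17*0 = 0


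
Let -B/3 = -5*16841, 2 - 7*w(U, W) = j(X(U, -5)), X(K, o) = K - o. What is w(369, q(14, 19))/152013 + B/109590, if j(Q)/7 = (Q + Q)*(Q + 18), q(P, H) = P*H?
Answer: 974906157/2591416282 ≈ 0.37621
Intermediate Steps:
q(P, H) = H*P
j(Q) = 14*Q*(18 + Q) (j(Q) = 7*((Q + Q)*(Q + 18)) = 7*((2*Q)*(18 + Q)) = 7*(2*Q*(18 + Q)) = 14*Q*(18 + Q))
w(U, W) = 2/7 - 2*(5 + U)*(23 + U) (w(U, W) = 2/7 - 2*(U - 1*(-5))*(18 + (U - 1*(-5))) = 2/7 - 2*(U + 5)*(18 + (U + 5)) = 2/7 - 2*(5 + U)*(18 + (5 + U)) = 2/7 - 2*(5 + U)*(23 + U))
B = 252615 (B = -(-15)*16841 = -3*(-84205) = 252615)
w(369, q(14, 19))/152013 + B/109590 = (2/7 - 2*(5 + 369)*(23 + 369))/152013 + 252615/109590 = (2/7 - 2*374*392)*(1/152013) + 252615*(1/109590) = (2/7 - 293216)*(1/152013) + 16841/7306 = -2052510/7*1/152013 + 16841/7306 = -684170/354697 + 16841/7306 = 974906157/2591416282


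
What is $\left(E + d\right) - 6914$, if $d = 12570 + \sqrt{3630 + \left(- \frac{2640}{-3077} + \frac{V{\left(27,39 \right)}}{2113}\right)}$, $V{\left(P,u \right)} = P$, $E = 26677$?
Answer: $32333 + \frac{3 \sqrt{17053843268509481}}{6501701} \approx 32393.0$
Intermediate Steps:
$d = 12570 + \frac{3 \sqrt{17053843268509481}}{6501701}$ ($d = 12570 + \sqrt{3630 + \left(- \frac{2640}{-3077} + \frac{27}{2113}\right)} = 12570 + \sqrt{3630 + \left(\left(-2640\right) \left(- \frac{1}{3077}\right) + 27 \cdot \frac{1}{2113}\right)} = 12570 + \sqrt{3630 + \left(\frac{2640}{3077} + \frac{27}{2113}\right)} = 12570 + \sqrt{3630 + \frac{5661399}{6501701}} = 12570 + \sqrt{\frac{23606836029}{6501701}} = 12570 + \frac{3 \sqrt{17053843268509481}}{6501701} \approx 12630.0$)
$\left(E + d\right) - 6914 = \left(26677 + \left(12570 + \frac{3 \sqrt{17053843268509481}}{6501701}\right)\right) - 6914 = \left(39247 + \frac{3 \sqrt{17053843268509481}}{6501701}\right) - 6914 = 32333 + \frac{3 \sqrt{17053843268509481}}{6501701}$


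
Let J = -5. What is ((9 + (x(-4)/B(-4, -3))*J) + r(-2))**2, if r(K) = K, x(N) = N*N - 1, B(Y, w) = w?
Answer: 1024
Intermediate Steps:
x(N) = -1 + N**2 (x(N) = N**2 - 1 = -1 + N**2)
((9 + (x(-4)/B(-4, -3))*J) + r(-2))**2 = ((9 + ((-1 + (-4)**2)/(-3))*(-5)) - 2)**2 = ((9 + ((-1 + 16)*(-1/3))*(-5)) - 2)**2 = ((9 + (15*(-1/3))*(-5)) - 2)**2 = ((9 - 5*(-5)) - 2)**2 = ((9 + 25) - 2)**2 = (34 - 2)**2 = 32**2 = 1024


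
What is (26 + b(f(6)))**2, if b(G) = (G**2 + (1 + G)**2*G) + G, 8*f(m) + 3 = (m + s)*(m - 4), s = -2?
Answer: 215414329/262144 ≈ 821.74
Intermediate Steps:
f(m) = -3/8 + (-4 + m)*(-2 + m)/8 (f(m) = -3/8 + ((m - 2)*(m - 4))/8 = -3/8 + ((-2 + m)*(-4 + m))/8 = -3/8 + ((-4 + m)*(-2 + m))/8 = -3/8 + (-4 + m)*(-2 + m)/8)
b(G) = G + G**2 + G*(1 + G)**2 (b(G) = (G**2 + G*(1 + G)**2) + G = G + G**2 + G*(1 + G)**2)
(26 + b(f(6)))**2 = (26 + (5/8 - 3/4*6 + (1/8)*6**2)*(1 + (5/8 - 3/4*6 + (1/8)*6**2) + (1 + (5/8 - 3/4*6 + (1/8)*6**2))**2))**2 = (26 + (5/8 - 9/2 + (1/8)*36)*(1 + (5/8 - 9/2 + (1/8)*36) + (1 + (5/8 - 9/2 + (1/8)*36))**2))**2 = (26 + (5/8 - 9/2 + 9/2)*(1 + (5/8 - 9/2 + 9/2) + (1 + (5/8 - 9/2 + 9/2))**2))**2 = (26 + 5*(1 + 5/8 + (1 + 5/8)**2)/8)**2 = (26 + 5*(1 + 5/8 + (13/8)**2)/8)**2 = (26 + 5*(1 + 5/8 + 169/64)/8)**2 = (26 + (5/8)*(273/64))**2 = (26 + 1365/512)**2 = (14677/512)**2 = 215414329/262144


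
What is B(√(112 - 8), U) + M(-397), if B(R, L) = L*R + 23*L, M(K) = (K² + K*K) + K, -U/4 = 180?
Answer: 298261 - 1440*√26 ≈ 2.9092e+5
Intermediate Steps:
U = -720 (U = -4*180 = -720)
M(K) = K + 2*K² (M(K) = (K² + K²) + K = 2*K² + K = K + 2*K²)
B(R, L) = 23*L + L*R
B(√(112 - 8), U) + M(-397) = -720*(23 + √(112 - 8)) - 397*(1 + 2*(-397)) = -720*(23 + √104) - 397*(1 - 794) = -720*(23 + 2*√26) - 397*(-793) = (-16560 - 1440*√26) + 314821 = 298261 - 1440*√26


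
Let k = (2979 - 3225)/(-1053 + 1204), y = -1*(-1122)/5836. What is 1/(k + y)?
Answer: -440618/633117 ≈ -0.69595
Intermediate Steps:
y = 561/2918 (y = 1122*(1/5836) = 561/2918 ≈ 0.19226)
k = -246/151 ≈ -1.6291
1/(k + y) = 1/(-246/151 + 561/2918) = 1/(-633117/440618) = -440618/633117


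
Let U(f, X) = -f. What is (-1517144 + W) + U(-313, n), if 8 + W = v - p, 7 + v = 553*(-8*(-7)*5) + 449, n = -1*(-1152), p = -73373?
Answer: -1288184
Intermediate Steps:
n = 1152
v = 155282 (v = -7 + (553*(-8*(-7)*5) + 449) = -7 + (553*(56*5) + 449) = -7 + (553*280 + 449) = -7 + (154840 + 449) = -7 + 155289 = 155282)
W = 228647 (W = -8 + (155282 - 1*(-73373)) = -8 + (155282 + 73373) = -8 + 228655 = 228647)
(-1517144 + W) + U(-313, n) = (-1517144 + 228647) - 1*(-313) = -1288497 + 313 = -1288184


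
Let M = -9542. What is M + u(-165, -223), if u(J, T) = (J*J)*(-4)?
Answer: -118442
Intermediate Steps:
u(J, T) = -4*J**2 (u(J, T) = J**2*(-4) = -4*J**2)
M + u(-165, -223) = -9542 - 4*(-165)**2 = -9542 - 4*27225 = -9542 - 108900 = -118442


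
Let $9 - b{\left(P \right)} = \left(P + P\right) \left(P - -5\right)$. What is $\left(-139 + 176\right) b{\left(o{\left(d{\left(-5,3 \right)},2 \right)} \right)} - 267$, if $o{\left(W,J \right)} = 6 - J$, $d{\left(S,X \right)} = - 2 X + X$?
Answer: $-2598$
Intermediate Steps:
$d{\left(S,X \right)} = - X$
$b{\left(P \right)} = 9 - 2 P \left(5 + P\right)$ ($b{\left(P \right)} = 9 - \left(P + P\right) \left(P - -5\right) = 9 - 2 P \left(P + \left(-1 + 6\right)\right) = 9 - 2 P \left(P + 5\right) = 9 - 2 P \left(5 + P\right)$)
$\left(-139 + 176\right) b{\left(o{\left(d{\left(-5,3 \right)},2 \right)} \right)} - 267 = \left(-139 + 176\right) \left(9 - 10 \left(6 - 2\right) - 2 \left(6 - 2\right)^{2}\right) - 267 = 37 \left(9 - 10 \left(6 - 2\right) - 2 \left(6 - 2\right)^{2}\right) - 267 = 37 \left(9 - 40 - 2 \cdot 4^{2}\right) - 267 = 37 \left(9 - 40 - 32\right) - 267 = 37 \left(-63\right) - 267 = -2331 - 267 = -2598$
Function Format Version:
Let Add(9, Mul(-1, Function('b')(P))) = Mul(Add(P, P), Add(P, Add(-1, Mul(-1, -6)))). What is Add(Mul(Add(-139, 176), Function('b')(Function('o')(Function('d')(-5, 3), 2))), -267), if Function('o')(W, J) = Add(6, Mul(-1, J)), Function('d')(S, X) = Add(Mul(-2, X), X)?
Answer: -2598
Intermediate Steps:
Function('d')(S, X) = Mul(-1, X)
Function('b')(P) = Add(9, Mul(-2, P, Add(5, P))) (Function('b')(P) = Add(9, Mul(-1, Mul(Add(P, P), Add(P, Add(-1, Mul(-1, -6)))))) = Add(9, Mul(-1, Mul(Mul(2, P), Add(P, Add(-1, 6))))) = Add(9, Mul(-1, Mul(Mul(2, P), Add(P, 5)))) = Add(9, Mul(-1, Mul(Mul(2, P), Add(5, P)))) = Add(9, Mul(-1, Mul(2, P, Add(5, P)))) = Add(9, Mul(-2, P, Add(5, P))))
Add(Mul(Add(-139, 176), Function('b')(Function('o')(Function('d')(-5, 3), 2))), -267) = Add(Mul(Add(-139, 176), Add(9, Mul(-10, Add(6, Mul(-1, 2))), Mul(-2, Pow(Add(6, Mul(-1, 2)), 2)))), -267) = Add(Mul(37, Add(9, Mul(-10, Add(6, -2)), Mul(-2, Pow(Add(6, -2), 2)))), -267) = Add(Mul(37, Add(9, Mul(-10, 4), Mul(-2, Pow(4, 2)))), -267) = Add(Mul(37, Add(9, -40, Mul(-2, 16))), -267) = Add(Mul(37, Add(9, -40, -32)), -267) = Add(Mul(37, -63), -267) = Add(-2331, -267) = -2598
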